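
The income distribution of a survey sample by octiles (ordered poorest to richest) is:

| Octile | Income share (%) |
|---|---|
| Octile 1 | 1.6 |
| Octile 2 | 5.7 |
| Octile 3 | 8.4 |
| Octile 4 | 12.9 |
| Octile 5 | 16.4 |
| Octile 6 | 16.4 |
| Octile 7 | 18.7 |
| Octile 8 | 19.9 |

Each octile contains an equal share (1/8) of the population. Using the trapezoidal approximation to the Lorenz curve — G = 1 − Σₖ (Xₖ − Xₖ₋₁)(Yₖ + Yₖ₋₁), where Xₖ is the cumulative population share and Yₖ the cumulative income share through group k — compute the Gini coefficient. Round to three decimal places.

Cumulative income shares Yₖ: 0.0160, 0.0730, 0.1570, 0.2860, 0.4500, 0.6140, 0.8010, 1.0000
Σ (Xₖ−Xₖ₋₁)(Yₖ+Yₖ₋₁) = (1/8)(0.0160+0.0000) + (1/8)(0.0730+0.0160) + (1/8)(0.1570+0.0730) + (1/8)(0.2860+0.1570) + (1/8)(0.4500+0.2860) + (1/8)(0.6140+0.4500) + (1/8)(0.8010+0.6140) + (1/8)(1.0000+0.8010)
  = 0.0020 + 0.0111 + 0.0288 + 0.0554 + 0.0920 + 0.1330 + 0.1769 + 0.2251 = 0.7242
G = 1 − 0.7242 = 0.2758

0.276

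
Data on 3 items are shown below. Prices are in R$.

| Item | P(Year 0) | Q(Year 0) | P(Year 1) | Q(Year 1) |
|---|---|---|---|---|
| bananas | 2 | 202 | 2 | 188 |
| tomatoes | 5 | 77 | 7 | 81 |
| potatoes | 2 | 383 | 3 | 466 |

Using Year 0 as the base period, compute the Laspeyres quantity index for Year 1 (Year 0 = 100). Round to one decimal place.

Laspeyres quantity index uses base-period prices as weights.
ΣP(Year 0)·Q(Year 1) = 2×188 + 5×81 + 2×466 = 376 + 405 + 932 = 1713
ΣP(Year 0)·Q(Year 0) = 2×202 + 5×77 + 2×383 = 404 + 385 + 766 = 1555
Index = 1713 / 1555 × 100 = 110.1608

110.2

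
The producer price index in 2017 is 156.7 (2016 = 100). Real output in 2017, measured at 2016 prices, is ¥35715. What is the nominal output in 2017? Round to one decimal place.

55965.4

Nominal = Real × (Index/100) = 35715 × (156.7/100)
        = 35715 × 1.567 = 55965.4050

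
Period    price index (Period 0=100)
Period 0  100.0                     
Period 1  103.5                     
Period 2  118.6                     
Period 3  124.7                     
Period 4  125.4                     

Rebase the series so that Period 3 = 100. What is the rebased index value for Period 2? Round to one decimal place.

95.1

Rebased(Period 2) = 118.6 / 124.7 × 100 = 95.1083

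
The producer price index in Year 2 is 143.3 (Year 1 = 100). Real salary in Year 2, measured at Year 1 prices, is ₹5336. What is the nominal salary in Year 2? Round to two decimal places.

Nominal = Real × (Index/100) = 5336 × (143.3/100)
        = 5336 × 1.433 = 7646.4880

7646.49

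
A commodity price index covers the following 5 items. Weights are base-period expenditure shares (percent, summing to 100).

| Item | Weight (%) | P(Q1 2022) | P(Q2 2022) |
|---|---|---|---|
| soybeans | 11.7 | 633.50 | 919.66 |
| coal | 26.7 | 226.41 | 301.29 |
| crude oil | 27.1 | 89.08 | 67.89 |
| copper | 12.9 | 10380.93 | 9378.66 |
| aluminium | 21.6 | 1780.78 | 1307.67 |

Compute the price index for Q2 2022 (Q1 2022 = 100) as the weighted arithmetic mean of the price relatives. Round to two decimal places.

100.68

soybeans: 11.7 × (919.66/633.50) = 11.7 × 1.451713 = 16.9850
coal: 26.7 × (301.29/226.41) = 26.7 × 1.330727 = 35.5304
crude oil: 27.1 × (67.89/89.08) = 27.1 × 0.762124 = 20.6536
copper: 12.9 × (9378.66/10380.93) = 12.9 × 0.903451 = 11.6545
aluminium: 21.6 × (1307.67/1780.78) = 21.6 × 0.734324 = 15.8614
Index = Σ wᵢ·(p₁ᵢ/p₀ᵢ) = 16.9850 + 35.5304 + 20.6536 + 11.6545 + 15.8614 = 100.6849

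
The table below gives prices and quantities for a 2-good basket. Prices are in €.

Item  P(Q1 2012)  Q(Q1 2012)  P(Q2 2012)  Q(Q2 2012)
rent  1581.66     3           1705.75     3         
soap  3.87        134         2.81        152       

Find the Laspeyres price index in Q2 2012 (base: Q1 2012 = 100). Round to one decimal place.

104.4

Laspeyres price index uses base-period quantities as weights.
ΣP(Q2 2012)·Q(Q1 2012) = 1705.75×3 + 2.81×134 = 5117.25 + 376.54 = 5493.79
ΣP(Q1 2012)·Q(Q1 2012) = 1581.66×3 + 3.87×134 = 4744.98 + 518.58 = 5263.56
Index = 5493.79 / 5263.56 × 100 = 104.3740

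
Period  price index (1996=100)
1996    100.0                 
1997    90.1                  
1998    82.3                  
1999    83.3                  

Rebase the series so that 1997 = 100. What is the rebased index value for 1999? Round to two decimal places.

Rebased(1999) = 83.3 / 90.1 × 100 = 92.4528

92.45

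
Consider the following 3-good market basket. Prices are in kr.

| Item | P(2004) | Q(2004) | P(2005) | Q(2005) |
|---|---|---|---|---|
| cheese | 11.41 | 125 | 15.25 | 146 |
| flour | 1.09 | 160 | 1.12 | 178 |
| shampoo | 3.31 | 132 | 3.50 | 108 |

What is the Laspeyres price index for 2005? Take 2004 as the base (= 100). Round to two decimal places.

125.02

Laspeyres price index uses base-period quantities as weights.
ΣP(2005)·Q(2004) = 15.25×125 + 1.12×160 + 3.50×132 = 1906.25 + 179.2 + 462 = 2547.45
ΣP(2004)·Q(2004) = 11.41×125 + 1.09×160 + 3.31×132 = 1426.25 + 174.4 + 436.92 = 2037.57
Index = 2547.45 / 2037.57 × 100 = 125.0239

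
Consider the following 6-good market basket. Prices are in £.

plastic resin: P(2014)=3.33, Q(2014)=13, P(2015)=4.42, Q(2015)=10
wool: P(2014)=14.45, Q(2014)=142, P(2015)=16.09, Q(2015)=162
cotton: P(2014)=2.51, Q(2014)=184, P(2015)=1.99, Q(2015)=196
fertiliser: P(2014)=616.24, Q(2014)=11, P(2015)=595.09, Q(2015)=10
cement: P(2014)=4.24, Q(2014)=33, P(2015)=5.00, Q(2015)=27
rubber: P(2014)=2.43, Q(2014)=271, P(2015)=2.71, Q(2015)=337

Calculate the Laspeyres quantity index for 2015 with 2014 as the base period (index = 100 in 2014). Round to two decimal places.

Laspeyres quantity index uses base-period prices as weights.
ΣP(2014)·Q(2015) = 3.33×10 + 14.45×162 + 2.51×196 + 616.24×10 + 4.24×27 + 2.43×337 = 33.3 + 2340.9 + 491.96 + 6162.4 + 114.48 + 818.91 = 9961.95
ΣP(2014)·Q(2014) = 3.33×13 + 14.45×142 + 2.51×184 + 616.24×11 + 4.24×33 + 2.43×271 = 43.29 + 2051.9 + 461.84 + 6778.64 + 139.92 + 658.53 = 10134.12
Index = 9961.95 / 10134.12 × 100 = 98.3011

98.30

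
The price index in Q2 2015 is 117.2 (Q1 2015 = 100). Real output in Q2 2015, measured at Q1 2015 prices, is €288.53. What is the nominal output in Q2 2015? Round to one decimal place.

Nominal = Real × (Index/100) = 288.53 × (117.2/100)
        = 288.53 × 1.172 = 338.1572

338.2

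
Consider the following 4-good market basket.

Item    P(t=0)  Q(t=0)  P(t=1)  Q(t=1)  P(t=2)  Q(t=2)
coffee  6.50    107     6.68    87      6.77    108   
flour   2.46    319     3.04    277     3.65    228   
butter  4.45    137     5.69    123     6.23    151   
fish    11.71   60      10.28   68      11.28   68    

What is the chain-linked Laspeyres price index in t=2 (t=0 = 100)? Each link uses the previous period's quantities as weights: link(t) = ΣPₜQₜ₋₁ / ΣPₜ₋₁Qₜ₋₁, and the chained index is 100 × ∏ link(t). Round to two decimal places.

122.49

Link t=0→t=1:
ΣP(t=1)Q(t=0) = 6.68×107 + 3.04×319 + 5.69×137 + 10.28×60 = 714.76 + 969.76 + 779.53 + 616.8 = 3080.85
ΣP(t=0)Q(t=0) = 6.50×107 + 2.46×319 + 4.45×137 + 11.71×60 = 695.5 + 784.74 + 609.65 + 702.6 = 2792.49
link = 3080.85/2792.49 = 1.103263
Link t=1→t=2:
ΣP(t=2)Q(t=1) = 6.77×87 + 3.65×277 + 6.23×123 + 11.28×68 = 588.99 + 1011.05 + 766.29 + 767.04 = 3133.37
ΣP(t=1)Q(t=1) = 6.68×87 + 3.04×277 + 5.69×123 + 10.28×68 = 581.16 + 842.08 + 699.87 + 699.04 = 2822.15
link = 3133.37/2822.15 = 1.110278
Chained index = 100 × 1.103263 × 1.110278 = 122.4928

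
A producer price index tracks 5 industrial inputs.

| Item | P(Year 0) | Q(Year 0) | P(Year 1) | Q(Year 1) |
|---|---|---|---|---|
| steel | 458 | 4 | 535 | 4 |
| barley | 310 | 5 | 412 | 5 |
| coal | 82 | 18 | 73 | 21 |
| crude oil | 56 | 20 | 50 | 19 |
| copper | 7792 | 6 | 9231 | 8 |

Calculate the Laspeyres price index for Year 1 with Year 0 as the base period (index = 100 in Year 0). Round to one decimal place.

Laspeyres price index uses base-period quantities as weights.
ΣP(Year 1)·Q(Year 0) = 535×4 + 412×5 + 73×18 + 50×20 + 9231×6 = 2140 + 2060 + 1314 + 1000 + 55386 = 61900
ΣP(Year 0)·Q(Year 0) = 458×4 + 310×5 + 82×18 + 56×20 + 7792×6 = 1832 + 1550 + 1476 + 1120 + 46752 = 52730
Index = 61900 / 52730 × 100 = 117.3905

117.4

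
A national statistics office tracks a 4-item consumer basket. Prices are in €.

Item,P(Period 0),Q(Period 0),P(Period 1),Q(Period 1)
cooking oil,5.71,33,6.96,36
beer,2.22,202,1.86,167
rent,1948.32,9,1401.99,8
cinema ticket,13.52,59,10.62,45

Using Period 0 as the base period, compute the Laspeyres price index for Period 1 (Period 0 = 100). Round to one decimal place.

Laspeyres price index uses base-period quantities as weights.
ΣP(Period 1)·Q(Period 0) = 6.96×33 + 1.86×202 + 1401.99×9 + 10.62×59 = 229.68 + 375.72 + 12617.91 + 626.58 = 13849.89
ΣP(Period 0)·Q(Period 0) = 5.71×33 + 2.22×202 + 1948.32×9 + 13.52×59 = 188.43 + 448.44 + 17534.88 + 797.68 = 18969.43
Index = 13849.89 / 18969.43 × 100 = 73.0116

73.0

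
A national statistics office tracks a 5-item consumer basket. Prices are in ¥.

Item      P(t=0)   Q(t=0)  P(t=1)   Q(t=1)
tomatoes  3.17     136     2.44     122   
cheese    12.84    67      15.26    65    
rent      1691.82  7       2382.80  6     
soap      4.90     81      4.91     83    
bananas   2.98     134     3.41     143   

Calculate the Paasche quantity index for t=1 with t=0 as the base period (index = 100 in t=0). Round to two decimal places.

87.26

Paasche quantity index uses current-period prices as weights.
ΣP(t=1)·Q(t=1) = 2.44×122 + 15.26×65 + 2382.80×6 + 4.91×83 + 3.41×143 = 297.68 + 991.9 + 14296.8 + 407.53 + 487.63 = 16481.54
ΣP(t=1)·Q(t=0) = 2.44×136 + 15.26×67 + 2382.80×7 + 4.91×81 + 3.41×134 = 331.84 + 1022.42 + 16679.6 + 397.71 + 456.94 = 18888.51
Index = 16481.54 / 18888.51 × 100 = 87.2570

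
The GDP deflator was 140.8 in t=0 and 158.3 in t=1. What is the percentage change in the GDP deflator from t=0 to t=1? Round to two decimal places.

Change = (158.3 − 140.8) / 140.8 × 100
       = 17.5 / 140.8 × 100 = 12.4290%

12.43%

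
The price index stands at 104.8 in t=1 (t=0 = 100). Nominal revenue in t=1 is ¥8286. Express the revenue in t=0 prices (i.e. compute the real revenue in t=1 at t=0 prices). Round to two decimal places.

Real = Nominal ÷ (Index/100) = 8286 ÷ (104.8/100)
     = 8286 ÷ 1.048 = 7906.4885

7906.49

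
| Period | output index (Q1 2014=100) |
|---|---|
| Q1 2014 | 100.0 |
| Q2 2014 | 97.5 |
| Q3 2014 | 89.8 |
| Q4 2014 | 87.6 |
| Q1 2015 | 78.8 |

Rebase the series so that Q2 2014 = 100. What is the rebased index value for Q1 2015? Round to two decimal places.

Rebased(Q1 2015) = 78.8 / 97.5 × 100 = 80.8205

80.82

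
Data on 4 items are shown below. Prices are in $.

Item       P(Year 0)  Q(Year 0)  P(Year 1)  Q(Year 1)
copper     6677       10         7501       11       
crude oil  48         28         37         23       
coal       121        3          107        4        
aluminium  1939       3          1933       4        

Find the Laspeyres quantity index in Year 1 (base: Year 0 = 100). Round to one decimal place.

111.4

Laspeyres quantity index uses base-period prices as weights.
ΣP(Year 0)·Q(Year 1) = 6677×11 + 48×23 + 121×4 + 1939×4 = 73447 + 1104 + 484 + 7756 = 82791
ΣP(Year 0)·Q(Year 0) = 6677×10 + 48×28 + 121×3 + 1939×3 = 66770 + 1344 + 363 + 5817 = 74294
Index = 82791 / 74294 × 100 = 111.4370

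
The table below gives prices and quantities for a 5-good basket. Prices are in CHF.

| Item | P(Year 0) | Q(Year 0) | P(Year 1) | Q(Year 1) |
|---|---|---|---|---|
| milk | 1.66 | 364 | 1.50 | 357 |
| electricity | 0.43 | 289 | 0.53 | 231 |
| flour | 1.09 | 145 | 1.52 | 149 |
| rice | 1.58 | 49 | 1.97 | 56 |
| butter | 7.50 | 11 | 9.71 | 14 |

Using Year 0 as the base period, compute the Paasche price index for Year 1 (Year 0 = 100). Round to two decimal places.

107.90

Paasche price index uses current-period quantities as weights.
ΣP(Year 1)·Q(Year 1) = 1.50×357 + 0.53×231 + 1.52×149 + 1.97×56 + 9.71×14 = 535.5 + 122.43 + 226.48 + 110.32 + 135.94 = 1130.67
ΣP(Year 0)·Q(Year 1) = 1.66×357 + 0.43×231 + 1.09×149 + 1.58×56 + 7.50×14 = 592.62 + 99.33 + 162.41 + 88.48 + 105 = 1047.84
Index = 1130.67 / 1047.84 × 100 = 107.9048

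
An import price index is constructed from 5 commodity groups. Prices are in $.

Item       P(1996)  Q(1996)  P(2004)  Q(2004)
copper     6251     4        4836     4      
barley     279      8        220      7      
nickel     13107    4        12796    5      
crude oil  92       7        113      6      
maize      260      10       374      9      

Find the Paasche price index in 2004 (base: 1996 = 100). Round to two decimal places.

Paasche price index uses current-period quantities as weights.
ΣP(2004)·Q(2004) = 4836×4 + 220×7 + 12796×5 + 113×6 + 374×9 = 19344 + 1540 + 63980 + 678 + 3366 = 88908
ΣP(1996)·Q(2004) = 6251×4 + 279×7 + 13107×5 + 92×6 + 260×9 = 25004 + 1953 + 65535 + 552 + 2340 = 95384
Index = 88908 / 95384 × 100 = 93.2106

93.21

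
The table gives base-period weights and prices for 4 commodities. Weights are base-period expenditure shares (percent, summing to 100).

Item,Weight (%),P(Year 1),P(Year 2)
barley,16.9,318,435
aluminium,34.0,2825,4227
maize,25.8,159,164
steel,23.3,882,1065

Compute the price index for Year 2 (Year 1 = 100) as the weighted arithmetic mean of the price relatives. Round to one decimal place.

128.7

barley: 16.9 × (435/318) = 16.9 × 1.367925 = 23.1179
aluminium: 34.0 × (4227/2825) = 34.0 × 1.496283 = 50.8736
maize: 25.8 × (164/159) = 25.8 × 1.031447 = 26.6113
steel: 23.3 × (1065/882) = 23.3 × 1.207483 = 28.1344
Index = Σ wᵢ·(p₁ᵢ/p₀ᵢ) = 23.1179 + 50.8736 + 26.6113 + 28.1344 = 128.7372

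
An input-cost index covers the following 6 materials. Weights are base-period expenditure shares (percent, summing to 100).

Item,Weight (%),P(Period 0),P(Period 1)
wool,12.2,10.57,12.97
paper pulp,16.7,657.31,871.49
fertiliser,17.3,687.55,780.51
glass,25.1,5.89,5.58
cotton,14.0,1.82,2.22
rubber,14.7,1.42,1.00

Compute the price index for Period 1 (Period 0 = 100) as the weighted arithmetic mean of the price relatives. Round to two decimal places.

wool: 12.2 × (12.97/10.57) = 12.2 × 1.227058 = 14.9701
paper pulp: 16.7 × (871.49/657.31) = 16.7 × 1.325843 = 22.1416
fertiliser: 17.3 × (780.51/687.55) = 17.3 × 1.135205 = 19.6390
glass: 25.1 × (5.58/5.89) = 25.1 × 0.947368 = 23.7789
cotton: 14.0 × (2.22/1.82) = 14.0 × 1.219780 = 17.0769
rubber: 14.7 × (1.00/1.42) = 14.7 × 0.704225 = 10.3521
Index = Σ wᵢ·(p₁ᵢ/p₀ᵢ) = 14.9701 + 22.1416 + 19.6390 + 23.7789 + 17.0769 + 10.3521 = 107.9587

107.96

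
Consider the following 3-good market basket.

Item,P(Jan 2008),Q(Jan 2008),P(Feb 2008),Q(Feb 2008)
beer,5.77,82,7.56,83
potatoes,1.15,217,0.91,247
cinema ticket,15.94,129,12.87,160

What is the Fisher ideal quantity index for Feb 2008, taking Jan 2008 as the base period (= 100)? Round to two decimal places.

118.37

Laspeyres component (base-period weights):
ΣP(Jan 2008)Q(Feb 2008) = 5.77×83 + 1.15×247 + 15.94×160 = 478.91 + 284.05 + 2550.4 = 3313.36
ΣP(Jan 2008)Q(Jan 2008) = 5.77×82 + 1.15×217 + 15.94×129 = 473.14 + 249.55 + 2056.26 = 2778.95
L = 3313.36 / 2778.95 × 100 = 119.2306
Paasche component (current-period weights):
ΣP(Feb 2008)Q(Feb 2008) = 7.56×83 + 0.91×247 + 12.87×160 = 627.48 + 224.77 + 2059.2 = 2911.45
ΣP(Feb 2008)Q(Jan 2008) = 7.56×82 + 0.91×217 + 12.87×129 = 619.92 + 197.47 + 1660.23 = 2477.62
P = 2911.45 / 2477.62 × 100 = 117.5099
Fisher = √(L × P) = √(119.2306 × 117.5099) = 118.3672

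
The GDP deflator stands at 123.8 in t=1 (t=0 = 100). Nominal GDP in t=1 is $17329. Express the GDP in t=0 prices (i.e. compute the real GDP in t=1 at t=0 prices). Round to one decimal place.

13997.6

Real = Nominal ÷ (Index/100) = 17329 ÷ (123.8/100)
     = 17329 ÷ 1.238 = 13997.5767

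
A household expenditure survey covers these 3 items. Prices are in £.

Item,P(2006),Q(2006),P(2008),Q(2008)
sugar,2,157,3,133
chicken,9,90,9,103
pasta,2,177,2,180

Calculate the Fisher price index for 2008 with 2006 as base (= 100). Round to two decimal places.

Laspeyres component (base-period weights):
ΣP(2008)Q(2006) = 3×157 + 9×90 + 2×177 = 471 + 810 + 354 = 1635
ΣP(2006)Q(2006) = 2×157 + 9×90 + 2×177 = 314 + 810 + 354 = 1478
L = 1635 / 1478 × 100 = 110.6225
Paasche component (current-period weights):
ΣP(2008)Q(2008) = 3×133 + 9×103 + 2×180 = 399 + 927 + 360 = 1686
ΣP(2006)Q(2008) = 2×133 + 9×103 + 2×180 = 266 + 927 + 360 = 1553
P = 1686 / 1553 × 100 = 108.5641
Fisher = √(L × P) = √(110.6225 × 108.5641) = 109.5884

109.59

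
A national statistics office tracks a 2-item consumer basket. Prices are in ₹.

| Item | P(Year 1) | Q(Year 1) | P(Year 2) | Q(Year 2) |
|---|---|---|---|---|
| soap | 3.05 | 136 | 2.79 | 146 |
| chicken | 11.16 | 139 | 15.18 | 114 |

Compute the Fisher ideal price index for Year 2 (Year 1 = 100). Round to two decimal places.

Laspeyres component (base-period weights):
ΣP(Year 2)Q(Year 1) = 2.79×136 + 15.18×139 = 379.44 + 2110.02 = 2489.46
ΣP(Year 1)Q(Year 1) = 3.05×136 + 11.16×139 = 414.8 + 1551.24 = 1966.04
L = 2489.46 / 1966.04 × 100 = 126.6231
Paasche component (current-period weights):
ΣP(Year 2)Q(Year 2) = 2.79×146 + 15.18×114 = 407.34 + 1730.52 = 2137.86
ΣP(Year 1)Q(Year 2) = 3.05×146 + 11.16×114 = 445.3 + 1272.24 = 1717.54
P = 2137.86 / 1717.54 × 100 = 124.4722
Fisher = √(L × P) = √(126.6231 × 124.4722) = 125.5430

125.54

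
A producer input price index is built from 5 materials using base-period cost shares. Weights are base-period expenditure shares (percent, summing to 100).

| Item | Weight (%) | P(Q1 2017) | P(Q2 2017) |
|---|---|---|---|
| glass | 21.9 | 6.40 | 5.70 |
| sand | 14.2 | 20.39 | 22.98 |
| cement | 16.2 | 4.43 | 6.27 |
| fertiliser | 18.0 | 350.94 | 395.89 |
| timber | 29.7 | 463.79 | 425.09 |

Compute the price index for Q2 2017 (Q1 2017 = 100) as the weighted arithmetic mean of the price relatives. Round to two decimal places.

105.96

glass: 21.9 × (5.70/6.40) = 21.9 × 0.890625 = 19.5047
sand: 14.2 × (22.98/20.39) = 14.2 × 1.127023 = 16.0037
cement: 16.2 × (6.27/4.43) = 16.2 × 1.415350 = 22.9287
fertiliser: 18.0 × (395.89/350.94) = 18.0 × 1.128085 = 20.3055
timber: 29.7 × (425.09/463.79) = 29.7 × 0.916557 = 27.2217
Index = Σ wᵢ·(p₁ᵢ/p₀ᵢ) = 19.5047 + 16.0037 + 22.9287 + 20.3055 + 27.2217 = 105.9644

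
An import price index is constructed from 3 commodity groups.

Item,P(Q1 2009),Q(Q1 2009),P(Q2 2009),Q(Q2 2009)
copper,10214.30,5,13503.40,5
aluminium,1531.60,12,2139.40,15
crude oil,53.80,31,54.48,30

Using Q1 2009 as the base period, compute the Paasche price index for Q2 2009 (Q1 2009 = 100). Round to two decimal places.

Paasche price index uses current-period quantities as weights.
ΣP(Q2 2009)·Q(Q2 2009) = 13503.40×5 + 2139.40×15 + 54.48×30 = 67517 + 32091 + 1634.4 = 101242.4
ΣP(Q1 2009)·Q(Q2 2009) = 10214.30×5 + 1531.60×15 + 53.80×30 = 51071.5 + 22974 + 1614 = 75659.5
Index = 101242.4 / 75659.5 × 100 = 133.8132

133.81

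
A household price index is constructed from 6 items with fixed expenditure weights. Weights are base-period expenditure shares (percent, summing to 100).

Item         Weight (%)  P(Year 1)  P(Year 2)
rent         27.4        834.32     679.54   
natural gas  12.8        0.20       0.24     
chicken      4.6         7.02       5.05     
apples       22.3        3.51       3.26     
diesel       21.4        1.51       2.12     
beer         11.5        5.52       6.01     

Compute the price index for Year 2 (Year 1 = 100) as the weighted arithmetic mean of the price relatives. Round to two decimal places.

rent: 27.4 × (679.54/834.32) = 27.4 × 0.814484 = 22.3169
natural gas: 12.8 × (0.24/0.20) = 12.8 × 1.200000 = 15.3600
chicken: 4.6 × (5.05/7.02) = 4.6 × 0.719373 = 3.3091
apples: 22.3 × (3.26/3.51) = 22.3 × 0.928775 = 20.7117
diesel: 21.4 × (2.12/1.51) = 21.4 × 1.403974 = 30.0450
beer: 11.5 × (6.01/5.52) = 11.5 × 1.088768 = 12.5208
Index = Σ wᵢ·(p₁ᵢ/p₀ᵢ) = 22.3169 + 15.3600 + 3.3091 + 20.7117 + 30.0450 + 12.5208 = 104.2635

104.26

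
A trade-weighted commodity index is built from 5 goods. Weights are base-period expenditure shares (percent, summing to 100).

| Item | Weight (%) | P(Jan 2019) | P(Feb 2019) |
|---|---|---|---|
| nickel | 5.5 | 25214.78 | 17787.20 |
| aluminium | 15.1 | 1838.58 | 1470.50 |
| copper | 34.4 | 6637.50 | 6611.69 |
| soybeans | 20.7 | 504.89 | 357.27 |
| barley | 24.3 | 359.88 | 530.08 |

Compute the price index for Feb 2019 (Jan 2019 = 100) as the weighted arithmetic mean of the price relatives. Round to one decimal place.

nickel: 5.5 × (17787.20/25214.78) = 5.5 × 0.705428 = 3.8799
aluminium: 15.1 × (1470.50/1838.58) = 15.1 × 0.799802 = 12.0770
copper: 34.4 × (6611.69/6637.50) = 34.4 × 0.996111 = 34.2662
soybeans: 20.7 × (357.27/504.89) = 20.7 × 0.707619 = 14.6477
barley: 24.3 × (530.08/359.88) = 24.3 × 1.472935 = 35.7923
Index = Σ wᵢ·(p₁ᵢ/p₀ᵢ) = 3.8799 + 12.0770 + 34.2662 + 14.6477 + 35.7923 = 100.6632

100.7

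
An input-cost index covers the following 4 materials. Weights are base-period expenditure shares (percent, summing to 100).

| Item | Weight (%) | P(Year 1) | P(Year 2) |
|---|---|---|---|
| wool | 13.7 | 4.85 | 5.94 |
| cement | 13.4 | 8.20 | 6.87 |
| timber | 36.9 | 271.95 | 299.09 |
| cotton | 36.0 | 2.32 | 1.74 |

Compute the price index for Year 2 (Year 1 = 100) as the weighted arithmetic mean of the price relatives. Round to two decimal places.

95.59

wool: 13.7 × (5.94/4.85) = 13.7 × 1.224742 = 16.7790
cement: 13.4 × (6.87/8.20) = 13.4 × 0.837805 = 11.2266
timber: 36.9 × (299.09/271.95) = 36.9 × 1.099798 = 40.5825
cotton: 36.0 × (1.74/2.32) = 36.0 × 0.750000 = 27.0000
Index = Σ wᵢ·(p₁ᵢ/p₀ᵢ) = 16.7790 + 11.2266 + 40.5825 + 27.0000 = 95.5881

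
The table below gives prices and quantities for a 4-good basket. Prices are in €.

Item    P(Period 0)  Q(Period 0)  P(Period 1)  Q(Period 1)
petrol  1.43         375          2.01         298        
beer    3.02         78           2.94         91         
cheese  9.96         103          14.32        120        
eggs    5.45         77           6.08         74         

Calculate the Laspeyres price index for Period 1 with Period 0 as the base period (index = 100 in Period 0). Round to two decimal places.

Laspeyres price index uses base-period quantities as weights.
ΣP(Period 1)·Q(Period 0) = 2.01×375 + 2.94×78 + 14.32×103 + 6.08×77 = 753.75 + 229.32 + 1474.96 + 468.16 = 2926.19
ΣP(Period 0)·Q(Period 0) = 1.43×375 + 3.02×78 + 9.96×103 + 5.45×77 = 536.25 + 235.56 + 1025.88 + 419.65 = 2217.34
Index = 2926.19 / 2217.34 × 100 = 131.9685

131.97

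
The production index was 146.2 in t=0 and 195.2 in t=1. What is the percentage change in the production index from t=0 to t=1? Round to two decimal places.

Change = (195.2 − 146.2) / 146.2 × 100
       = 49.0 / 146.2 × 100 = 33.5157%

33.52%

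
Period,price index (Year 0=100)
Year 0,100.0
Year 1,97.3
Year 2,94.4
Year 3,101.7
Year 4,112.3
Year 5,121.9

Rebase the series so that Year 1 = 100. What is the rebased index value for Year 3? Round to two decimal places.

104.52

Rebased(Year 3) = 101.7 / 97.3 × 100 = 104.5221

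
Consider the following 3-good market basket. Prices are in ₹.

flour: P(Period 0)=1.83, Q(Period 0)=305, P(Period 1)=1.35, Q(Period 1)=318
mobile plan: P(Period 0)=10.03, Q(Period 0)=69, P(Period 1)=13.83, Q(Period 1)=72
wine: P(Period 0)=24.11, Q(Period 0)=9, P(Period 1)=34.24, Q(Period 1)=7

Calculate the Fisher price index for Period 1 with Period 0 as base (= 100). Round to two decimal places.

Laspeyres component (base-period weights):
ΣP(Period 1)Q(Period 0) = 1.35×305 + 13.83×69 + 34.24×9 = 411.75 + 954.27 + 308.16 = 1674.18
ΣP(Period 0)Q(Period 0) = 1.83×305 + 10.03×69 + 24.11×9 = 558.15 + 692.07 + 216.99 = 1467.21
L = 1674.18 / 1467.21 × 100 = 114.1064
Paasche component (current-period weights):
ΣP(Period 1)Q(Period 1) = 1.35×318 + 13.83×72 + 34.24×7 = 429.3 + 995.76 + 239.68 = 1664.74
ΣP(Period 0)Q(Period 1) = 1.83×318 + 10.03×72 + 24.11×7 = 581.94 + 722.16 + 168.77 = 1472.87
P = 1664.74 / 1472.87 × 100 = 113.0269
Fisher = √(L × P) = √(114.1064 × 113.0269) = 113.5654

113.57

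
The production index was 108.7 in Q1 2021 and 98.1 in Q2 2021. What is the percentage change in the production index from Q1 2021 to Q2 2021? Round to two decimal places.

Change = (98.1 − 108.7) / 108.7 × 100
       = -10.6 / 108.7 × 100 = -9.7516%

-9.75%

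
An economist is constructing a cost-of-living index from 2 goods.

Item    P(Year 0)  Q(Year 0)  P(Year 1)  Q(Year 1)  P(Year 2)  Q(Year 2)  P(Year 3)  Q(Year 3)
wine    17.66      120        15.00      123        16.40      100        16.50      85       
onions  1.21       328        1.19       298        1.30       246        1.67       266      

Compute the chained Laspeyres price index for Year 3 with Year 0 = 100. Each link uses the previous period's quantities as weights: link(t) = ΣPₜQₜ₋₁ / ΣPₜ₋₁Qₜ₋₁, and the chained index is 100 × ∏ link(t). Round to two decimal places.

100.07

Link Year 0→Year 1:
ΣP(Year 1)Q(Year 0) = 15.00×120 + 1.19×328 = 1800 + 390.32 = 2190.32
ΣP(Year 0)Q(Year 0) = 17.66×120 + 1.21×328 = 2119.2 + 396.88 = 2516.08
link = 2190.32/2516.08 = 0.870529
Link Year 1→Year 2:
ΣP(Year 2)Q(Year 1) = 16.40×123 + 1.30×298 = 2017.2 + 387.4 = 2404.6
ΣP(Year 1)Q(Year 1) = 15.00×123 + 1.19×298 = 1845 + 354.62 = 2199.62
link = 2404.6/2199.62 = 1.093189
Link Year 2→Year 3:
ΣP(Year 3)Q(Year 2) = 16.50×100 + 1.67×246 = 1650 + 410.82 = 2060.82
ΣP(Year 2)Q(Year 2) = 16.40×100 + 1.30×246 = 1640 + 319.8 = 1959.8
link = 2060.82/1959.8 = 1.051546
Chained index = 100 × 0.870529 × 1.093189 × 1.051546 = 100.0706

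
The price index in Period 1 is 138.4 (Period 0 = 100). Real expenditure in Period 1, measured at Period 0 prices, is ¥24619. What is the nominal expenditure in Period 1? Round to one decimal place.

Nominal = Real × (Index/100) = 24619 × (138.4/100)
        = 24619 × 1.384 = 34072.6960

34072.7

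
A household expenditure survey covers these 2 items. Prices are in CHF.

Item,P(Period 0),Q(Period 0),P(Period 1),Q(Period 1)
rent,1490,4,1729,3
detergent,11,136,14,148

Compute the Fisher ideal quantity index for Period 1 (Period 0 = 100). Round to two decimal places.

Laspeyres component (base-period weights):
ΣP(Period 0)Q(Period 1) = 1490×3 + 11×148 = 4470 + 1628 = 6098
ΣP(Period 0)Q(Period 0) = 1490×4 + 11×136 = 5960 + 1496 = 7456
L = 6098 / 7456 × 100 = 81.7865
Paasche component (current-period weights):
ΣP(Period 1)Q(Period 1) = 1729×3 + 14×148 = 5187 + 2072 = 7259
ΣP(Period 1)Q(Period 0) = 1729×4 + 14×136 = 6916 + 1904 = 8820
P = 7259 / 8820 × 100 = 82.3016
Fisher = √(L × P) = √(81.7865 × 82.3016) = 82.0436

82.04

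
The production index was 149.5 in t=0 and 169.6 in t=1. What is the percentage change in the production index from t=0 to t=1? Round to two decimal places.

Change = (169.6 − 149.5) / 149.5 × 100
       = 20.1 / 149.5 × 100 = 13.4448%

13.44%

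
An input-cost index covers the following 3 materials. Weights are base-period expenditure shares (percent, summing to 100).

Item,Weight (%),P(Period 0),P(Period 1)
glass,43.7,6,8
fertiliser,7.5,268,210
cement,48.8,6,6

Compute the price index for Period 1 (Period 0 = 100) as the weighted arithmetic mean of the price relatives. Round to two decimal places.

112.94

glass: 43.7 × (8/6) = 43.7 × 1.333333 = 58.2667
fertiliser: 7.5 × (210/268) = 7.5 × 0.783582 = 5.8769
cement: 48.8 × (6/6) = 48.8 × 1.000000 = 48.8000
Index = Σ wᵢ·(p₁ᵢ/p₀ᵢ) = 58.2667 + 5.8769 + 48.8000 = 112.9435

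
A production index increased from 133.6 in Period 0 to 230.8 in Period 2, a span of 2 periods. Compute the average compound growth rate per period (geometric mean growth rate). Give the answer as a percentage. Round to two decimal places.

31.44%

Growth factor = (230.8/133.6)^(1/2) = (1.727545)^(1/2) = 1.314361
Growth rate = 1.314361 − 1 = 0.314361 = 31.4361%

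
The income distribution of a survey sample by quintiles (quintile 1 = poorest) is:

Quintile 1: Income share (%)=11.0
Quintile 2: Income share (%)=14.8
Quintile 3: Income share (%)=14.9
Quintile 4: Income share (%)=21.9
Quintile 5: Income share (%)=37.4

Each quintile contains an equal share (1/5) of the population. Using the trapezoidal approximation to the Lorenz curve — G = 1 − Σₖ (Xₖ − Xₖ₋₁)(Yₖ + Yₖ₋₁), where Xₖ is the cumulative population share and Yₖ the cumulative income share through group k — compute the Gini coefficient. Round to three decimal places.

Cumulative income shares Yₖ: 0.1100, 0.2580, 0.4070, 0.6260, 1.0000
Σ (Xₖ−Xₖ₋₁)(Yₖ+Yₖ₋₁) = (1/5)(0.1100+0.0000) + (1/5)(0.2580+0.1100) + (1/5)(0.4070+0.2580) + (1/5)(0.6260+0.4070) + (1/5)(1.0000+0.6260)
  = 0.0220 + 0.0736 + 0.1330 + 0.2066 + 0.3252 = 0.7604
G = 1 − 0.7604 = 0.2396

0.240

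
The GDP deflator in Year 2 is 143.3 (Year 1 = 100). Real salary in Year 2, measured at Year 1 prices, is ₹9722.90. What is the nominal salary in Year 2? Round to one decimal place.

13932.9

Nominal = Real × (Index/100) = 9722.90 × (143.3/100)
        = 9722.90 × 1.433 = 13932.9157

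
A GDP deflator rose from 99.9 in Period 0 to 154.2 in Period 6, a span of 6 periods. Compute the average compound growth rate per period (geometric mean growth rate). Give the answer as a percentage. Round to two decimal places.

Growth factor = (154.2/99.9)^(1/6) = (1.543544)^(1/6) = 1.075028
Growth rate = 1.075028 − 1 = 0.075028 = 7.5028%

7.50%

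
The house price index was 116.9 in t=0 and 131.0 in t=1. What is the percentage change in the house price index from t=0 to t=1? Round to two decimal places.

12.06%

Change = (131.0 − 116.9) / 116.9 × 100
       = 14.1 / 116.9 × 100 = 12.0616%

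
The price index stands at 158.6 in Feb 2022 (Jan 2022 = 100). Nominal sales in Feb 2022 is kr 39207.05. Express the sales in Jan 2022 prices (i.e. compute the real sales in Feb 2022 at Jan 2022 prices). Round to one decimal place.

24720.7

Real = Nominal ÷ (Index/100) = 39207.05 ÷ (158.6/100)
     = 39207.05 ÷ 1.586 = 24720.7125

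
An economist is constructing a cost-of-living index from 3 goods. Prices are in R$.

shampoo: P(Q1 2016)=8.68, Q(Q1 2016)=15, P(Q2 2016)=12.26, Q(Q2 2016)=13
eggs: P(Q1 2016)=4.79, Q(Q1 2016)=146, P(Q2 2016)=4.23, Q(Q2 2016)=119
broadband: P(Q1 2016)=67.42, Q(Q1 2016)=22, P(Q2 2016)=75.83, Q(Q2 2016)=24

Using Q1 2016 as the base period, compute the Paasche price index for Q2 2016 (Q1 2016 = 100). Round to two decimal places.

107.90

Paasche price index uses current-period quantities as weights.
ΣP(Q2 2016)·Q(Q2 2016) = 12.26×13 + 4.23×119 + 75.83×24 = 159.38 + 503.37 + 1819.92 = 2482.67
ΣP(Q1 2016)·Q(Q2 2016) = 8.68×13 + 4.79×119 + 67.42×24 = 112.84 + 570.01 + 1618.08 = 2300.93
Index = 2482.67 / 2300.93 × 100 = 107.8985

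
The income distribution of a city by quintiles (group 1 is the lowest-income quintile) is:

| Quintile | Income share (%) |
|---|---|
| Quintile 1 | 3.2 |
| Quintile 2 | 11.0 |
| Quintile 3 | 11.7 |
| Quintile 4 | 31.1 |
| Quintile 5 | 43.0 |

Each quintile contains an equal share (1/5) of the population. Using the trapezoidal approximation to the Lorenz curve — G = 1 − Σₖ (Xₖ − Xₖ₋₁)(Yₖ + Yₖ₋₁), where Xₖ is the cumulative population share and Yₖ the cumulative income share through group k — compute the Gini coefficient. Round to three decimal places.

0.399

Cumulative income shares Yₖ: 0.0320, 0.1420, 0.2590, 0.5700, 1.0000
Σ (Xₖ−Xₖ₋₁)(Yₖ+Yₖ₋₁) = (1/5)(0.0320+0.0000) + (1/5)(0.1420+0.0320) + (1/5)(0.2590+0.1420) + (1/5)(0.5700+0.2590) + (1/5)(1.0000+0.5700)
  = 0.0064 + 0.0348 + 0.0802 + 0.1658 + 0.3140 = 0.6012
G = 1 − 0.6012 = 0.3988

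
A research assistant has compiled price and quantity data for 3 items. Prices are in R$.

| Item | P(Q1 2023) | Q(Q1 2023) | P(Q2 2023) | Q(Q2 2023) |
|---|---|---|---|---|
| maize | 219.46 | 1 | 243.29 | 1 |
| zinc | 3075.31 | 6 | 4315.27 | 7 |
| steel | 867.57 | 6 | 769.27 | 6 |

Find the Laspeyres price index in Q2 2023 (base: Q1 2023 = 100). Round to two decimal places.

Laspeyres price index uses base-period quantities as weights.
ΣP(Q2 2023)·Q(Q1 2023) = 243.29×1 + 4315.27×6 + 769.27×6 = 243.29 + 25891.62 + 4615.62 = 30750.53
ΣP(Q1 2023)·Q(Q1 2023) = 219.46×1 + 3075.31×6 + 867.57×6 = 219.46 + 18451.86 + 5205.42 = 23876.74
Index = 30750.53 / 23876.74 × 100 = 128.7886

128.79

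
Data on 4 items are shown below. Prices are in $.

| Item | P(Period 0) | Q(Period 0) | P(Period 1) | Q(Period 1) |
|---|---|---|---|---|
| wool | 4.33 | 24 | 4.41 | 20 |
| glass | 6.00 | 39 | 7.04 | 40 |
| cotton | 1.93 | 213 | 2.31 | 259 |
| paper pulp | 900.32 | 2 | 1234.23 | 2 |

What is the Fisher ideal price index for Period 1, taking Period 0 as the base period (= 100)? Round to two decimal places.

130.92

Laspeyres component (base-period weights):
ΣP(Period 1)Q(Period 0) = 4.41×24 + 7.04×39 + 2.31×213 + 1234.23×2 = 105.84 + 274.56 + 492.03 + 2468.46 = 3340.89
ΣP(Period 0)Q(Period 0) = 4.33×24 + 6.00×39 + 1.93×213 + 900.32×2 = 103.92 + 234 + 411.09 + 1800.64 = 2549.65
L = 3340.89 / 2549.65 × 100 = 131.0333
Paasche component (current-period weights):
ΣP(Period 1)Q(Period 1) = 4.41×20 + 7.04×40 + 2.31×259 + 1234.23×2 = 88.2 + 281.6 + 598.29 + 2468.46 = 3436.55
ΣP(Period 0)Q(Period 1) = 4.33×20 + 6.00×40 + 1.93×259 + 900.32×2 = 86.6 + 240 + 499.87 + 1800.64 = 2627.11
P = 3436.55 / 2627.11 × 100 = 130.8110
Fisher = √(L × P) = √(131.0333 × 130.8110) = 130.9221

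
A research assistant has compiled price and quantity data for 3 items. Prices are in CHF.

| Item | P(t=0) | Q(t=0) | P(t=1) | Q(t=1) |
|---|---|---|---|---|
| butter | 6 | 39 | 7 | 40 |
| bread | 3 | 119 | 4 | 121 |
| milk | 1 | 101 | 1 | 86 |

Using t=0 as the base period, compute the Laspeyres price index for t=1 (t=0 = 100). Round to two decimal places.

122.83

Laspeyres price index uses base-period quantities as weights.
ΣP(t=1)·Q(t=0) = 7×39 + 4×119 + 1×101 = 273 + 476 + 101 = 850
ΣP(t=0)·Q(t=0) = 6×39 + 3×119 + 1×101 = 234 + 357 + 101 = 692
Index = 850 / 692 × 100 = 122.8324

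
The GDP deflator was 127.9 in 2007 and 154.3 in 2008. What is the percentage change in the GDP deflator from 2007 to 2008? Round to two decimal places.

Change = (154.3 − 127.9) / 127.9 × 100
       = 26.4 / 127.9 × 100 = 20.6411%

20.64%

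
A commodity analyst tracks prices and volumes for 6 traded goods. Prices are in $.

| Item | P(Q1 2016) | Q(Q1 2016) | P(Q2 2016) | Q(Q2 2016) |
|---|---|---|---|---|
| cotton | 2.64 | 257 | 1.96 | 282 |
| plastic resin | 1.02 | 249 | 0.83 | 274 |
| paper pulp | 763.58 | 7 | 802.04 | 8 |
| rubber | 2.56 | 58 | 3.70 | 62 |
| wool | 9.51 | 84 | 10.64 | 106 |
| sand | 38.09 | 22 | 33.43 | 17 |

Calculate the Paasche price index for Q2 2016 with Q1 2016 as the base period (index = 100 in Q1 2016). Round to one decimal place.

102.0

Paasche price index uses current-period quantities as weights.
ΣP(Q2 2016)·Q(Q2 2016) = 1.96×282 + 0.83×274 + 802.04×8 + 3.70×62 + 10.64×106 + 33.43×17 = 552.72 + 227.42 + 6416.32 + 229.4 + 1127.84 + 568.31 = 9122.01
ΣP(Q1 2016)·Q(Q2 2016) = 2.64×282 + 1.02×274 + 763.58×8 + 2.56×62 + 9.51×106 + 38.09×17 = 744.48 + 279.48 + 6108.64 + 158.72 + 1008.06 + 647.53 = 8946.91
Index = 9122.01 / 8946.91 × 100 = 101.9571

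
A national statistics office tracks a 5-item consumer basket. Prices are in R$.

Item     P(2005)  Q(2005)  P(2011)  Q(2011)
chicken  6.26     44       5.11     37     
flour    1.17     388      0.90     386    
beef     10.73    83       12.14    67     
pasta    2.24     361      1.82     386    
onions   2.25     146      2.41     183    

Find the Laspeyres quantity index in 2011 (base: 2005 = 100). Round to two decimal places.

Laspeyres quantity index uses base-period prices as weights.
ΣP(2005)·Q(2011) = 6.26×37 + 1.17×386 + 10.73×67 + 2.24×386 + 2.25×183 = 231.62 + 451.62 + 718.91 + 864.64 + 411.75 = 2678.54
ΣP(2005)·Q(2005) = 6.26×44 + 1.17×388 + 10.73×83 + 2.24×361 + 2.25×146 = 275.44 + 453.96 + 890.59 + 808.64 + 328.5 = 2757.13
Index = 2678.54 / 2757.13 × 100 = 97.1496

97.15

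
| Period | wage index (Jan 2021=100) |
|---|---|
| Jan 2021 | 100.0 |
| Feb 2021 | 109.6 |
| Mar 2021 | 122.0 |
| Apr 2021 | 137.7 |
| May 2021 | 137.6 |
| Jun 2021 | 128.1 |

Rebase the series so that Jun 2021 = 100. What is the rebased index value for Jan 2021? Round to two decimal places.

78.06

Rebased(Jan 2021) = 100.0 / 128.1 × 100 = 78.0640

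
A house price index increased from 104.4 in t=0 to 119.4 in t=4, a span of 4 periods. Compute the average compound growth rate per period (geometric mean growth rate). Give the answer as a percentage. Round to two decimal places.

3.41%

Growth factor = (119.4/104.4)^(1/4) = (1.143678)^(1/4) = 1.034132
Growth rate = 1.034132 − 1 = 0.034132 = 3.4132%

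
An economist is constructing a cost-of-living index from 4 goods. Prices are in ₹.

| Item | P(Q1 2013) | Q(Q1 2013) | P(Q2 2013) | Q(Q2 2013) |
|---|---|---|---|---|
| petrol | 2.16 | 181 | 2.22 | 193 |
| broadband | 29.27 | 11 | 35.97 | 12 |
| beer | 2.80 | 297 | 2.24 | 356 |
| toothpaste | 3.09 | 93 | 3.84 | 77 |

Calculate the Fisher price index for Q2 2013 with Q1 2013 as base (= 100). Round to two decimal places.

Laspeyres component (base-period weights):
ΣP(Q2 2013)Q(Q1 2013) = 2.22×181 + 35.97×11 + 2.24×297 + 3.84×93 = 401.82 + 395.67 + 665.28 + 357.12 = 1819.89
ΣP(Q1 2013)Q(Q1 2013) = 2.16×181 + 29.27×11 + 2.80×297 + 3.09×93 = 390.96 + 321.97 + 831.6 + 287.37 = 1831.9
L = 1819.89 / 1831.9 × 100 = 99.3444
Paasche component (current-period weights):
ΣP(Q2 2013)Q(Q2 2013) = 2.22×193 + 35.97×12 + 2.24×356 + 3.84×77 = 428.46 + 431.64 + 797.44 + 295.68 = 1953.22
ΣP(Q1 2013)Q(Q2 2013) = 2.16×193 + 29.27×12 + 2.80×356 + 3.09×77 = 416.88 + 351.24 + 996.8 + 237.93 = 2002.85
P = 1953.22 / 2002.85 × 100 = 97.5220
Fisher = √(L × P) = √(99.3444 × 97.5220) = 98.4290

98.43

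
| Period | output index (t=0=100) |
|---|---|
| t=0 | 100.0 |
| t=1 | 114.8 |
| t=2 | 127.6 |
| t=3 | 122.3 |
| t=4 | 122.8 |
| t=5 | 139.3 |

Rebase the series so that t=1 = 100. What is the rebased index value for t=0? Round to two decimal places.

87.11

Rebased(t=0) = 100.0 / 114.8 × 100 = 87.1080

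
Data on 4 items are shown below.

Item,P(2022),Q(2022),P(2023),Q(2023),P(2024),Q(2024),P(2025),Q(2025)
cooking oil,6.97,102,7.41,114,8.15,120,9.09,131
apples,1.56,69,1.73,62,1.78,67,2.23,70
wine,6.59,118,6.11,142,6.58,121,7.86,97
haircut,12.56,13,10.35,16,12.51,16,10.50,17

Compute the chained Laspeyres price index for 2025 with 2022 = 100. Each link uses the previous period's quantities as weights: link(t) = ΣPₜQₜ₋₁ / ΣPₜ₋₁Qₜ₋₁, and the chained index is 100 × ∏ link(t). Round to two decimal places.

121.39

Link 2022→2023:
ΣP(2023)Q(2022) = 7.41×102 + 1.73×69 + 6.11×118 + 10.35×13 = 755.82 + 119.37 + 720.98 + 134.55 = 1730.72
ΣP(2022)Q(2022) = 6.97×102 + 1.56×69 + 6.59×118 + 12.56×13 = 710.94 + 107.64 + 777.62 + 163.28 = 1759.48
link = 1730.72/1759.48 = 0.983654
Link 2023→2024:
ΣP(2024)Q(2023) = 8.15×114 + 1.78×62 + 6.58×142 + 12.51×16 = 929.1 + 110.36 + 934.36 + 200.16 = 2173.98
ΣP(2023)Q(2023) = 7.41×114 + 1.73×62 + 6.11×142 + 10.35×16 = 844.74 + 107.26 + 867.62 + 165.6 = 1985.22
link = 2173.98/1985.22 = 1.095083
Link 2024→2025:
ΣP(2025)Q(2024) = 9.09×120 + 2.23×67 + 7.86×121 + 10.50×16 = 1090.8 + 149.41 + 951.06 + 168 = 2359.27
ΣP(2024)Q(2024) = 8.15×120 + 1.78×67 + 6.58×121 + 12.51×16 = 978 + 119.26 + 796.18 + 200.16 = 2093.6
link = 2359.27/2093.6 = 1.126896
Chained index = 100 × 0.983654 × 1.095083 × 1.126896 = 121.3873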